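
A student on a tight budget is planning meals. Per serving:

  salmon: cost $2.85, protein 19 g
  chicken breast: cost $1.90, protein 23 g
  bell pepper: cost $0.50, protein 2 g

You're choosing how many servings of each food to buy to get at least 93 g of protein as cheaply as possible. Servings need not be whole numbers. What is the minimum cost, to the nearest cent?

$7.68

Cost per g of protein: chicken breast $0.0826, salmon $0.1500, bell pepper $0.2500.
With no serving limits, use only chicken breast: 93 g / 23 g = 4.043 servings × $1.90 = $7.68.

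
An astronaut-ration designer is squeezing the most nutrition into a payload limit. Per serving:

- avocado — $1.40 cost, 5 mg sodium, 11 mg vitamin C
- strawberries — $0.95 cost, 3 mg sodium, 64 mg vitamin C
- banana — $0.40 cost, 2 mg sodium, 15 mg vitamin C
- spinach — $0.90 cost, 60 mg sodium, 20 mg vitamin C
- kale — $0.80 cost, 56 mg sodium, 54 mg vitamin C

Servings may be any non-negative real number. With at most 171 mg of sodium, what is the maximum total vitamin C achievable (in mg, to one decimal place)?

3648.0 mg

Vitamin C per mg sodium: strawberries 21.33, banana 7.5, avocado 2.2, kale 0.9643, spinach 0.3333.
With no serving limits, spend the whole sodium allowance on strawberries: 171 mg / 3 mg × 64 mg = 3648.0 mg.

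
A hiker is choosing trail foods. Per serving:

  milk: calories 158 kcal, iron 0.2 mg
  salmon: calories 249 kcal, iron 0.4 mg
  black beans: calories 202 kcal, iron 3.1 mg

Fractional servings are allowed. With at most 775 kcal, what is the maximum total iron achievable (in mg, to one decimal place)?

11.9 mg

Iron per kcal: black beans 0.01535, salmon 0.001606, milk 0.001266.
With no serving limits, spend the whole calories allowance on black beans: 775 kcal / 202 kcal × 3.1 mg = 11.9 mg.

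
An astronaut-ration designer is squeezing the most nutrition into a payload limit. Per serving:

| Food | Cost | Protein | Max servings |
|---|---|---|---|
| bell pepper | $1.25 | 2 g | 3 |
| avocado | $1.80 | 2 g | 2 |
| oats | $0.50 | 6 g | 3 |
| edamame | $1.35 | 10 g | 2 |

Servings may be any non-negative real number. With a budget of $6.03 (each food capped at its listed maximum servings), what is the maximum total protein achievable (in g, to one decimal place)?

40.9 g

Protein per dollar: oats 12, edamame 7.407, bell pepper 1.6, avocado 1.111.
Take 3 servings of oats: spends $1.50, +18.0 g protein (running total 18.0 g).
Take 2 servings of edamame: spends $2.70, +20.0 g protein (running total 38.0 g).
Take 1.464 servings of bell pepper: spends $1.83, +2.9 g protein (running total 40.9 g).
Filling greedily by protein-per-dollar is optimal for one linear limit, giving 40.9 g.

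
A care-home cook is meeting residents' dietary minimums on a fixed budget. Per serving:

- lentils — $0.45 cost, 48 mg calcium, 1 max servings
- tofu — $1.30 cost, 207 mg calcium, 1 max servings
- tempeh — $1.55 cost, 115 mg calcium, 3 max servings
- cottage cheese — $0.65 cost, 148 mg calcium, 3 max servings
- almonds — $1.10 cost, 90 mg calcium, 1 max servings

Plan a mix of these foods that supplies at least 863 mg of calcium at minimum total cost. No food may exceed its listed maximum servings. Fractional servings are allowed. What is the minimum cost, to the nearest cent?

Cost per mg of calcium: cottage cheese $0.0044, tofu $0.0063, lentils $0.0094, almonds $0.0122, tempeh $0.0135.
Take 3 servings of cottage cheese: +444.0 mg calcium for $1.95 (total $1.95, still need 419.0 mg).
Take 1 serving of tofu: +207.0 mg calcium for $1.30 (total $3.25, still need 212.0 mg).
Take 1 serving of lentils: +48.0 mg calcium for $0.45 (total $3.70, still need 164.0 mg).
Take 1 serving of almonds: +90.0 mg calcium for $1.10 (total $4.80, still need 74.0 mg).
Take 0.6435 servings of tempeh: +74.0 mg calcium for $1.00 (total $5.80, still need 0.0 mg).
Filling from the cheapest source first is optimal under one linear minimum: $5.80.

$5.80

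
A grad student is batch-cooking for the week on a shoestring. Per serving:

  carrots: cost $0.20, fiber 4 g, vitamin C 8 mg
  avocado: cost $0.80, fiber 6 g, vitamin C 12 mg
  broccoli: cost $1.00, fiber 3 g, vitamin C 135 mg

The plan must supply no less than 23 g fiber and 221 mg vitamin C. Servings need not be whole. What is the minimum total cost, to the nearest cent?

The cheapest plan sits at a corner of the feasible region — with two constraints it uses at most two foods.
carrots only: max(23/4, 221/8) = 27.62 servings → $5.53.
avocado only: max(23/6, 221/12) = 18.42 servings → $14.73.
broccoli only: max(23/3, 221/135) = 7.667 servings → $7.67.
carrots + avocado (both tight): parallel constraints — no distinct corner.
carrots + broccoli with both tight: 4.733 servings and 1.357 servings → $2.30.
avocado + broccoli with both tight: 3.155 servings and 1.357 servings → $3.88.
So the least-cost plan costs $2.30.

$2.30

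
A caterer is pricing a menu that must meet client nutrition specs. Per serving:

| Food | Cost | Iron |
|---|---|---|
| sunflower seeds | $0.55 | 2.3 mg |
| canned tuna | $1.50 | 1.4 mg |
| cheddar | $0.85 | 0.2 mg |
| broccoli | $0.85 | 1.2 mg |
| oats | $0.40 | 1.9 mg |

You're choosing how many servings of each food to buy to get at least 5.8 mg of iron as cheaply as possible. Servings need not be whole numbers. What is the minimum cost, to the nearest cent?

Cost per mg of iron: oats $0.2105, sunflower seeds $0.2391, broccoli $0.7083, canned tuna $1.0714, cheddar $4.2500.
With no serving limits, use only oats: 5.8 mg / 1.9 mg = 3.053 servings × $0.40 = $1.22.

$1.22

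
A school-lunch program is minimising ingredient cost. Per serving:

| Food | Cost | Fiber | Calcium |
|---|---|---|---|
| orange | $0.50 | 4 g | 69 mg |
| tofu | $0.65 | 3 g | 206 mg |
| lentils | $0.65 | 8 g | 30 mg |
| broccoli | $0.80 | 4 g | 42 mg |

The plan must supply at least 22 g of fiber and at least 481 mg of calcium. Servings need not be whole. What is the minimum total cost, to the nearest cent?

$2.62

Two binding constraints pin down two serving amounts, so the optimal mix uses at most two foods. The candidates are each food alone (scaled to the tighter of fiber/calcium) and each pair with both constraints tight.
orange only: max(22/4, 481/69) = 6.971 servings → $3.49.
tofu only: max(22/3, 481/206) = 7.333 servings → $4.77.
lentils only: max(22/8, 481/30) = 16.03 servings → $10.42.
broccoli only: max(22/4, 481/42) = 11.45 servings → $9.16.
orange + tofu with both tight: 5.006 servings and 0.658 servings → $2.93.
orange + lentils with both targets exact would need a negative amount; discard.
orange + broccoli: the both-tight solution has a negative serving — not a feasible corner.
tofu + lentils with both tight: 2.046 servings and 1.983 servings → $2.62.
tofu + broccoli with both tight: 1.433 servings and 4.426 servings → $4.47.
lentils + broccoli: the both-tight solution has a negative serving — not a feasible corner.
Cheapest feasible corner: $2.62.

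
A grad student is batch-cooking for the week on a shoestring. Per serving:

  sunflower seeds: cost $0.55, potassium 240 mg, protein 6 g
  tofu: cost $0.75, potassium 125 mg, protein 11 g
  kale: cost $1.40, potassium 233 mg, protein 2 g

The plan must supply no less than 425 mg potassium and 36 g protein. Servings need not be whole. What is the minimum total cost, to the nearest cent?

$2.47

For a min-cost LP with two ≥-constraints, a basic feasible solution has at most two positive variables.
sunflower seeds only: max(425/240, 36/6) = 6 servings → $3.30.
tofu only: max(425/125, 36/11) = 3.4 servings → $2.55.
kale only: max(425/233, 36/2) = 18 servings → $25.20.
sunflower seeds + tofu with both tight: 0.09259 servings and 3.222 servings → $2.47.
sunflower seeds + kale with both targets exact would need a negative amount; discard.
tofu + kale with both tight: 3.259 servings and 0.07566 servings → $2.55.
Cheapest feasible corner: $2.47.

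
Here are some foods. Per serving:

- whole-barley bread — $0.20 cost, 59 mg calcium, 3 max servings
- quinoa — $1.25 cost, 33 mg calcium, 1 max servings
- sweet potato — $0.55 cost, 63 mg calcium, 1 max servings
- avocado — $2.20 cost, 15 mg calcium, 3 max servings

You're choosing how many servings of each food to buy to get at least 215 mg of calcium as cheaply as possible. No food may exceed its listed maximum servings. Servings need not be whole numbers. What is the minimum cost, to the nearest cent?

$0.93

Cost per mg of calcium: whole-barley bread $0.0034, sweet potato $0.0087, quinoa $0.0379, avocado $0.1467.
Take 3 servings of whole-barley bread: +177.0 mg calcium for $0.60 (total $0.60, still need 38.0 mg).
Take 0.6032 servings of sweet potato: +38.0 mg calcium for $0.33 (total $0.93, still need 0.0 mg).
Greedy by cheapest-per-mg is optimal for a single linear constraint, so the minimum cost is $0.93.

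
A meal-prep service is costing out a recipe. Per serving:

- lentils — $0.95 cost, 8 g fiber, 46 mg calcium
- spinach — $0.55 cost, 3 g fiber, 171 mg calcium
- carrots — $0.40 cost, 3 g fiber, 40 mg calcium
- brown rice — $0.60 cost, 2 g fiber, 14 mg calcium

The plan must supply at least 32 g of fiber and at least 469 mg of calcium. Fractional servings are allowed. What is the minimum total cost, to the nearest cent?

$4.16

This is a tiny linear program; its minimum lies at a vertex of the feasible set. List the vertices and price them.
lentils only: max(32/8, 469/46) = 10.2 servings → $9.69.
spinach only: max(32/3, 469/171) = 10.67 servings → $5.87.
carrots only: max(32/3, 469/40) = 11.72 servings → $4.69.
brown rice only: max(32/2, 469/14) = 33.5 servings → $20.10.
lentils + spinach with both tight: 3.305 servings and 1.854 servings → $4.16.
lentils + carrots: the both-tight solution has a negative serving — not a feasible corner.
lentils + brown rice: intersection lies outside the first quadrant.
spinach + carrots with both tight: 0.3232 servings and 10.34 servings → $4.32.
spinach + brown rice with both tight: 1.633 servings and 13.55 servings → $9.03.
carrots + brown rice: intersection lies outside the first quadrant.
The minimum over all feasible corners is $4.16.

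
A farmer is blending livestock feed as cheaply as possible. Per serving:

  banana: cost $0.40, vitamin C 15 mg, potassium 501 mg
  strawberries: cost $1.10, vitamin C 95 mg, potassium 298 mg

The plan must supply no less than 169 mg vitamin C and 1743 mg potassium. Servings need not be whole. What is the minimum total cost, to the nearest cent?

$2.56

Compare the cost at each extreme point of the feasible region.
banana only: max(169/15, 1743/501) = 11.27 servings → $4.51.
strawberries only: max(169/95, 1743/298) = 5.849 servings → $6.43.
banana + strawberries with both tight: 2.672 servings and 1.357 servings → $2.56.
So the least-cost plan costs $2.56.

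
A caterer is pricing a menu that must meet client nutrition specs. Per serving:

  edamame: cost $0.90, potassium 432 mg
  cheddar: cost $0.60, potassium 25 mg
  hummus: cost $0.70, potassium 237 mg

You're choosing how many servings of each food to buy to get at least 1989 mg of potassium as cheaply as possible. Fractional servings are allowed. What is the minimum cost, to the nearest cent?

Cost per mg of potassium: edamame $0.0021, hummus $0.0030, cheddar $0.0240.
With no serving limits, use only edamame: 1989 mg / 432 mg = 4.604 servings × $0.90 = $4.14.

$4.14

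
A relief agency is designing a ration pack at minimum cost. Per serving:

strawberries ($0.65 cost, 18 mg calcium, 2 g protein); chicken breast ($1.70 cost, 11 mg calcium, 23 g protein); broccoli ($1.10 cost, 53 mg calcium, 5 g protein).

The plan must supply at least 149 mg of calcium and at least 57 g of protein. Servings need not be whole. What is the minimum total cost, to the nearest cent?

This is a tiny linear program; its minimum lies at a vertex of the feasible set. List the vertices and price them.
strawberries only: max(149/18, 57/2) = 28.5 servings → $18.52.
chicken breast only: max(149/11, 57/23) = 13.55 servings → $23.03.
broccoli only: max(149/53, 57/5) = 11.4 servings → $12.54.
strawberries + chicken breast with both tight: 7.143 servings and 1.857 servings → $7.80.
strawberries + broccoli with both targets exact would need a negative amount; discard.
chicken breast + broccoli with both tight: 1.955 servings and 2.405 servings → $5.97.
The minimum over all feasible corners is $5.97.

$5.97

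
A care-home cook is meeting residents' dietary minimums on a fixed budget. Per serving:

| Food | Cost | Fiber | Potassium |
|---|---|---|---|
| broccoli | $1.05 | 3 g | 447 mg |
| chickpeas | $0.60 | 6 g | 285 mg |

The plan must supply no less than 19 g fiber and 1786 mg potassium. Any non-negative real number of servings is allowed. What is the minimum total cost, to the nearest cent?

Compare the cost at each extreme point of the feasible region.
broccoli only: max(19/3, 1786/447) = 6.333 servings → $6.65.
chickpeas only: max(19/6, 1786/285) = 6.267 servings → $3.76.
broccoli + chickpeas with both tight: 2.901 servings and 1.716 servings → $4.08.
So the least-cost plan costs $3.76.

$3.76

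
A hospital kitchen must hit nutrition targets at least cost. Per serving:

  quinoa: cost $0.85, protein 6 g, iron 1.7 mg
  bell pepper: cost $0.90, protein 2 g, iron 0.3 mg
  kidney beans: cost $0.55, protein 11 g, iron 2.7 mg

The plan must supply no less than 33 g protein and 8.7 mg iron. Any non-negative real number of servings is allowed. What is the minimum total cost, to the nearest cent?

quinoa only: max(33/6, 8.7/1.7) = 5.5 servings → $4.67.
bell pepper only: max(33/2, 8.7/0.3) = 29 servings → $26.10.
kidney beans only: max(33/11, 8.7/2.7) = 3.222 servings → $1.77.
quinoa + bell pepper with both tight: 4.688 servings and 2.438 servings → $6.18.
quinoa + kidney beans with both tight: 2.64 servings and 1.56 servings → $3.10.
bell pepper + kidney beans: the both-tight solution has a negative serving — not a feasible corner.
So the least-cost plan costs $1.77.

$1.77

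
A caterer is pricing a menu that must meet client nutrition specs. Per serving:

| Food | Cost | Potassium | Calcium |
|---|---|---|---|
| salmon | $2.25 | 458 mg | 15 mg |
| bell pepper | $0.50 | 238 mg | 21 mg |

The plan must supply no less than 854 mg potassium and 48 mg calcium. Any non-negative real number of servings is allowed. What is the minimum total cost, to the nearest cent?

$1.79

At the optimum either one food covers both requirements or two foods hit both targets exactly; no other combination can be cheaper.
salmon only: max(854/458, 48/15) = 3.2 servings → $7.20.
bell pepper only: max(854/238, 48/21) = 3.588 servings → $1.79.
salmon + bell pepper with both tight: 1.076 servings and 1.517 servings → $3.18.
Cheapest feasible corner: $1.79.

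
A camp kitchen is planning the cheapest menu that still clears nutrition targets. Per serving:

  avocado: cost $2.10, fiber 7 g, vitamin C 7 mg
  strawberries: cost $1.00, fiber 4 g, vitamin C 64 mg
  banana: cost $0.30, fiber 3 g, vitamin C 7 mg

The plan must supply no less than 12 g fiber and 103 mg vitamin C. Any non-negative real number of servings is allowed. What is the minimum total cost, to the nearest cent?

$2.02

For a min-cost LP with two ≥-constraints, a basic feasible solution has at most two positive variables.
avocado only: max(12/7, 103/7) = 14.71 servings → $30.90.
strawberries only: max(12/4, 103/64) = 3 servings → $3.00.
banana only: max(12/3, 103/7) = 14.71 servings → $4.41.
avocado + strawberries with both tight: 0.8476 servings and 1.517 servings → $3.30.
avocado + banana: intersection lies outside the first quadrant.
strawberries + banana with both tight: 1.372 servings and 2.171 servings → $2.02.
Cheapest feasible corner: $2.02.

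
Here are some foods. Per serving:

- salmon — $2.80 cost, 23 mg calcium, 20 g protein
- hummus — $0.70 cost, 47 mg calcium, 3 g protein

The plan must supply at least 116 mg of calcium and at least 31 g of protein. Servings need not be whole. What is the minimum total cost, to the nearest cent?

Two binding constraints pin down two serving amounts, so the optimal mix uses at most two foods. The candidates are each food alone (scaled to the tighter of calcium/protein) and each pair with both constraints tight.
salmon only: max(116/23, 31/20) = 5.043 servings → $14.12.
hummus only: max(116/47, 31/3) = 10.33 servings → $7.23.
salmon + hummus with both tight: 1.273 servings and 1.845 servings → $4.86.
So the least-cost plan costs $4.86.

$4.86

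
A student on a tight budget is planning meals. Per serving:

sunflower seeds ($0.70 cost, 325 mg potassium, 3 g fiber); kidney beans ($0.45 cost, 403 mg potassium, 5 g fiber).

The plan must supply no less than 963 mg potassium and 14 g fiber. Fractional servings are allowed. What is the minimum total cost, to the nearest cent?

$1.26

Two binding constraints pin down two serving amounts, so the optimal mix uses at most two foods. The candidates are each food alone (scaled to the tighter of potassium/fiber) and each pair with both constraints tight.
sunflower seeds only: max(963/325, 14/3) = 4.667 servings → $3.27.
kidney beans only: max(963/403, 14/5) = 2.8 servings → $1.26.
sunflower seeds + kidney beans with both targets exact would need a negative amount; discard.
The minimum over all feasible corners is $1.26.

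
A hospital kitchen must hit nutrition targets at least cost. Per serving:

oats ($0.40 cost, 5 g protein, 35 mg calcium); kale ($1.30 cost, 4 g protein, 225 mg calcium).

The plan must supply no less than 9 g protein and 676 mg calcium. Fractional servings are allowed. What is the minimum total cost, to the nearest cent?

$3.91

oats only: max(9/5, 676/35) = 19.31 servings → $7.73.
kale only: max(9/4, 676/225) = 3.004 servings → $3.91.
oats + kale: the both-tight solution has a negative serving — not a feasible corner.
So the least-cost plan costs $3.91.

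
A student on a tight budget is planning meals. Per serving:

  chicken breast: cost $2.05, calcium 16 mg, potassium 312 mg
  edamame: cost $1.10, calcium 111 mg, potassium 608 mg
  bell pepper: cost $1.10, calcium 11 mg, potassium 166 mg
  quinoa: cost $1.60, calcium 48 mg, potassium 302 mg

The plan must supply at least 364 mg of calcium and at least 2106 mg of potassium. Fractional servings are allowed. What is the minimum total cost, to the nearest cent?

With two linear requirements the optimum uses one or two foods; enumerate the corners.
chicken breast only: max(364/16, 2106/312) = 22.75 servings → $46.64.
edamame only: max(364/111, 2106/608) = 3.464 servings → $3.81.
bell pepper only: max(364/11, 2106/166) = 33.09 servings → $36.40.
quinoa only: max(364/48, 2106/302) = 7.583 servings → $12.13.
chicken breast + edamame with both tight: 0.5001 servings and 3.207 servings → $4.55.
chicken breast + bell pepper: the both-tight solution has a negative serving — not a feasible corner.
chicken breast + quinoa: intersection lies outside the first quadrant.
edamame + bell pepper with both tight: 3.174 servings and 1.061 servings → $4.66.
edamame + quinoa with both tight: 2.038 servings and 2.871 servings → $6.84.
bell pepper + quinoa: intersection lies outside the first quadrant.
Cheapest feasible corner: $3.81.

$3.81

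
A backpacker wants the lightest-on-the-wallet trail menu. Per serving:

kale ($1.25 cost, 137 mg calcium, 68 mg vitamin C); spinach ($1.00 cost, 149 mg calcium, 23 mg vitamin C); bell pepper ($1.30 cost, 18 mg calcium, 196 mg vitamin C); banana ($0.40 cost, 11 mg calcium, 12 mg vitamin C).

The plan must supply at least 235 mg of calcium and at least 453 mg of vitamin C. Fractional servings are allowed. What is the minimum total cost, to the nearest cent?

$4.12

kale only: max(235/137, 453/68) = 6.662 servings → $8.33.
spinach only: max(235/149, 453/23) = 19.7 servings → $19.70.
bell pepper only: max(235/18, 453/196) = 13.06 servings → $16.97.
banana only: max(235/11, 453/12) = 37.75 servings → $15.10.
kale + spinach: the both-tight solution has a negative serving — not a feasible corner.
kale + bell pepper with both tight: 1.479 servings and 1.798 servings → $4.19.
kale + banana: intersection lies outside the first quadrant.
spinach + bell pepper with both tight: 1.317 servings and 2.157 servings → $4.12.
spinach + banana with both targets exact would need a negative amount; discard.
bell pepper + banana with both tight: 1.115 servings and 19.54 servings → $9.27.
Cheapest feasible corner: $4.12.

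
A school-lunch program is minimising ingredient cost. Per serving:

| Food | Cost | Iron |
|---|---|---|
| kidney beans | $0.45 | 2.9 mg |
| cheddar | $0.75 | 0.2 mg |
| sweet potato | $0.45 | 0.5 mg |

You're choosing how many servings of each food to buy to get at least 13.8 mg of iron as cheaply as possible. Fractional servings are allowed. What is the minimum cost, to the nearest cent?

$2.14

Cost per mg of iron: kidney beans $0.1552, sweet potato $0.9000, cheddar $3.7500.
With no serving limits, use only kidney beans: 13.8 mg / 2.9 mg = 4.759 servings × $0.45 = $2.14.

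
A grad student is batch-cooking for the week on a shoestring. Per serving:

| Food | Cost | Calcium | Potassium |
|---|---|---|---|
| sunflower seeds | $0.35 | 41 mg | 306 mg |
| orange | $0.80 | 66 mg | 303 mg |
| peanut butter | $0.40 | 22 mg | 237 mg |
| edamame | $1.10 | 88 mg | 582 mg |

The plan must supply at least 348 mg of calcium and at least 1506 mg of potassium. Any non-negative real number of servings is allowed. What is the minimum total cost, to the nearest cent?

$2.97

This is a tiny linear program; its minimum lies at a vertex of the feasible set. List the vertices and price them.
sunflower seeds only: max(348/41, 1506/306) = 8.488 servings → $2.97.
orange only: max(348/66, 1506/303) = 5.273 servings → $4.22.
peanut butter only: max(348/22, 1506/237) = 15.82 servings → $6.33.
edamame only: max(348/88, 1506/582) = 3.955 servings → $4.35.
sunflower seeds + orange with both targets exact would need a negative amount; discard.
sunflower seeds + peanut butter with both targets exact would need a negative amount; discard.
sunflower seeds + edamame: the both-tight solution has a negative serving — not a feasible corner.
orange + peanut butter with both targets exact would need a negative amount; discard.
orange + edamame: intersection lies outside the first quadrant.
peanut butter + edamame: the both-tight solution has a negative serving — not a feasible corner.
The minimum over all feasible corners is $2.97.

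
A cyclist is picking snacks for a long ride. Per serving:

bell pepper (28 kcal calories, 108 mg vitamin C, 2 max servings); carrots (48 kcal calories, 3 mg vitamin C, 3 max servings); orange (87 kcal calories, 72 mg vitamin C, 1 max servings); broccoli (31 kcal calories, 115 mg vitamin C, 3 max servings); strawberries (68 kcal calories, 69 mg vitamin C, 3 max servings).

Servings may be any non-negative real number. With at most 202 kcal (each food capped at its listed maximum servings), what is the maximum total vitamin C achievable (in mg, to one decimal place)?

Vitamin C per kcal: bell pepper 3.857, broccoli 3.71, strawberries 1.015, orange 0.8276, carrots 0.0625.
Take 2 servings of bell pepper: uses 56 kcal, +216.0 mg vitamin C (running total 216.0 mg).
Take 3 servings of broccoli: uses 93 kcal, +345.0 mg vitamin C (running total 561.0 mg).
Take 0.7794 servings of strawberries: uses 53 kcal, +53.8 mg vitamin C (running total 614.8 mg).
Greedy by best ratio exhausts the calories allowance optimally: 614.8 mg.

614.8 mg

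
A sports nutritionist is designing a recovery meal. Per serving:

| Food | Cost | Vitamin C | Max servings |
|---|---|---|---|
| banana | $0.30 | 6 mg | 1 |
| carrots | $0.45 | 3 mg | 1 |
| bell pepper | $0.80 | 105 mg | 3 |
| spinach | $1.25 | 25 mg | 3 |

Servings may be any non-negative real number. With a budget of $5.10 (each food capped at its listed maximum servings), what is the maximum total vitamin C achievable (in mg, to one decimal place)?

Vitamin C per dollar: bell pepper 131.2, banana 20, spinach 20, carrots 6.667.
Take 3 servings of bell pepper: spends $2.40, +315.0 mg vitamin C (running total 315.0 mg).
Take 1 serving of banana: spends $0.30, +6.0 mg vitamin C (running total 321.0 mg).
Take 1.92 servings of spinach: spends $2.40, +48.0 mg vitamin C (running total 369.0 mg).
Greedy by best ratio exhausts the cost allowance optimally: 369.0 mg.

369.0 mg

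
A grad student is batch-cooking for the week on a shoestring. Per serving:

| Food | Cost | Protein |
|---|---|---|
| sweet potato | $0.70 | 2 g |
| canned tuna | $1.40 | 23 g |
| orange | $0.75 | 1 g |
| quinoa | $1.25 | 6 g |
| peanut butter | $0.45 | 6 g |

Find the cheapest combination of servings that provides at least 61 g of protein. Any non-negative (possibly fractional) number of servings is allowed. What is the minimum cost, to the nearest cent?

$3.71

Cost per g of protein: canned tuna $0.0609, peanut butter $0.0750, quinoa $0.2083, sweet potato $0.3500, orange $0.7500.
With no serving limits, use only canned tuna: 61 g / 23 g = 2.652 servings × $1.40 = $3.71.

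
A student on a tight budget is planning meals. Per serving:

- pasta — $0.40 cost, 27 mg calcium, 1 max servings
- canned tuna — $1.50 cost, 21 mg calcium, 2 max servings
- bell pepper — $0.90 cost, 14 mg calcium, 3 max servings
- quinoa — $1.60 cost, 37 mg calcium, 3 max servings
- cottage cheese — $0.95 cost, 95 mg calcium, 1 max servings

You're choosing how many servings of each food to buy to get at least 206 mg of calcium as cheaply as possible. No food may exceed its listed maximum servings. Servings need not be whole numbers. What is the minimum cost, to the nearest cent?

Cost per mg of calcium: cottage cheese $0.0100, pasta $0.0148, quinoa $0.0432, bell pepper $0.0643, canned tuna $0.0714.
Take 1 serving of cottage cheese: +95.0 mg calcium for $0.95 (total $0.95, still need 111.0 mg).
Take 1 serving of pasta: +27.0 mg calcium for $0.40 (total $1.35, still need 84.0 mg).
Take 2.27 servings of quinoa: +84.0 mg calcium for $3.63 (total $4.98, still need 0.0 mg).
Filling from the cheapest source first is optimal under one linear minimum: $4.98.

$4.98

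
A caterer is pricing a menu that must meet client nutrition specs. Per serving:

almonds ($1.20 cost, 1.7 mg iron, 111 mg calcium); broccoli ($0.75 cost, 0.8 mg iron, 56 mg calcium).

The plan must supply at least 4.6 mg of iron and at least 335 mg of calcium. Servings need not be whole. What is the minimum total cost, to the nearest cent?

$3.62

This is a tiny linear program; its minimum lies at a vertex of the feasible set. List the vertices and price them.
almonds only: max(4.6/1.7, 335/111) = 3.018 servings → $3.62.
broccoli only: max(4.6/0.8, 335/56) = 5.982 servings → $4.49.
almonds + broccoli: the both-tight solution has a negative serving — not a feasible corner.
Cheapest feasible corner: $3.62.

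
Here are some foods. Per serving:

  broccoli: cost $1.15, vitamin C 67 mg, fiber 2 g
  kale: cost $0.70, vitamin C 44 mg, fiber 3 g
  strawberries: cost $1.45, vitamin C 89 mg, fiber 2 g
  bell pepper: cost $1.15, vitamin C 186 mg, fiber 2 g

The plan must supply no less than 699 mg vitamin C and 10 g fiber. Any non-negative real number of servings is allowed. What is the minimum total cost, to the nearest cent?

The cheapest plan sits at a corner of the feasible region — with two constraints it uses at most two foods.
broccoli only: max(699/67, 10/2) = 10.43 servings → $12.00.
kale only: max(699/44, 10/3) = 15.89 servings → $11.12.
strawberries only: max(699/89, 10/2) = 7.854 servings → $11.39.
bell pepper only: max(699/186, 10/2) = 5 servings → $5.75.
broccoli + kale with both targets exact would need a negative amount; discard.
broccoli + strawberries: intersection lies outside the first quadrant.
broccoli + bell pepper with both tight: 1.941 servings and 3.059 servings → $5.75.
kale + strawberries: the both-tight solution has a negative serving — not a feasible corner.
kale + bell pepper with both tight: 0.983 servings and 3.526 servings → $4.74.
strawberries + bell pepper with both tight: 2.381 servings and 2.619 servings → $6.46.
So the least-cost plan costs $4.74.

$4.74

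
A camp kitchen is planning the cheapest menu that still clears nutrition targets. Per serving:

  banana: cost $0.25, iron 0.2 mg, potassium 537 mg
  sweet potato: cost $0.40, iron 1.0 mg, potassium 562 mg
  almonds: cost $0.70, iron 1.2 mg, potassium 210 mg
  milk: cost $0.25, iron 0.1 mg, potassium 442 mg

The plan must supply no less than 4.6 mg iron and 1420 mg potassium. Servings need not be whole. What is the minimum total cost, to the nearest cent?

At the optimum either one food covers both requirements or two foods hit both targets exactly; no other combination can be cheaper.
banana only: max(4.6/0.2, 1420/537) = 23 servings → $5.75.
sweet potato only: max(4.6/1.0, 1420/562) = 4.6 servings → $1.84.
almonds only: max(4.6/1.2, 1420/210) = 6.762 servings → $4.73.
milk only: max(4.6/0.1, 1420/442) = 46 servings → $11.50.
banana + sweet potato: intersection lies outside the first quadrant.
banana + almonds with both tight: 1.225 servings and 3.629 servings → $2.85.
banana + milk: the both-tight solution has a negative serving — not a feasible corner.
sweet potato + almonds with both tight: 1.589 servings and 2.509 servings → $2.39.
sweet potato + milk: the both-tight solution has a negative serving — not a feasible corner.
almonds + milk with both tight: 3.713 servings and 1.449 servings → $2.96.
The minimum over all feasible corners is $1.84.

$1.84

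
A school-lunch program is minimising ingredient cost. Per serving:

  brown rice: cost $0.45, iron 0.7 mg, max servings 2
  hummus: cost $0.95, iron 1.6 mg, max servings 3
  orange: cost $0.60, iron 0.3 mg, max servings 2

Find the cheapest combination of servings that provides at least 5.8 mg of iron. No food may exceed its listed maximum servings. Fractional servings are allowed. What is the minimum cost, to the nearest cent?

$3.49

Cost per mg of iron: hummus $0.5938, brown rice $0.6429, orange $2.0000.
Take 3 servings of hummus: +4.8 mg iron for $2.85 (total $2.85, still need 1.0 mg).
Take 1.429 servings of brown rice: +1.0 mg iron for $0.64 (total $3.49, still need 0.0 mg).
Greedy by cheapest-per-mg is optimal for a single linear constraint, so the minimum cost is $3.49.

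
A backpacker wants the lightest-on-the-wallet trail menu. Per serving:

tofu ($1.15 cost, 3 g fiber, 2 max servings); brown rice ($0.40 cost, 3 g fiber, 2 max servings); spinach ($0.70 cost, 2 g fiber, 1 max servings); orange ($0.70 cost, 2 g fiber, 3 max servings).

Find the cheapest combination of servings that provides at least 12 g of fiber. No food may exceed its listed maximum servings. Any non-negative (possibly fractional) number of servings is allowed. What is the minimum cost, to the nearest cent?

$2.90

Cost per g of fiber: brown rice $0.1333, spinach $0.3500, orange $0.3500, tofu $0.3833.
Take 2 servings of brown rice: +6.0 g fiber for $0.80 (total $0.80, still need 6.0 g).
Take 1 serving of spinach: +2.0 g fiber for $0.70 (total $1.50, still need 4.0 g).
Take 2 servings of orange: +4.0 g fiber for $1.40 (total $2.90, still need 0.0 g).
Greedy by cheapest-per-g is optimal for a single linear constraint, so the minimum cost is $2.90.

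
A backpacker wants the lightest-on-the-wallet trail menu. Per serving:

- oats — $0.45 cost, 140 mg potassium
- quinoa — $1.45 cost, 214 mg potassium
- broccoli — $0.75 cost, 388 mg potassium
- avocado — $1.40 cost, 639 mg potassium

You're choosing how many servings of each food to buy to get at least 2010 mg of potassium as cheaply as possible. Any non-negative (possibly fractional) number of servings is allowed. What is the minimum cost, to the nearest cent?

$3.89

Cost per mg of potassium: broccoli $0.0019, avocado $0.0022, oats $0.0032, quinoa $0.0068.
With no serving limits, use only broccoli: 2010 mg / 388 mg = 5.18 servings × $0.75 = $3.89.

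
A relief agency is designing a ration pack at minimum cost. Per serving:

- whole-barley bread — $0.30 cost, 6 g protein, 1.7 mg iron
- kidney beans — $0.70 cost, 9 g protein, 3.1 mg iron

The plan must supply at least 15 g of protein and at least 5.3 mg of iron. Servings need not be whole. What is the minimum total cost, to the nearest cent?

A basic optimal solution has at most two foods positive. Try each food alone and each pair with both targets met exactly.
whole-barley bread only: max(15/6, 5.3/1.7) = 3.118 servings → $0.94.
kidney beans only: max(15/9, 5.3/3.1) = 1.71 servings → $1.20.
whole-barley bread + kidney beans with both targets exact would need a negative amount; discard.
The minimum over all feasible corners is $0.94.

$0.94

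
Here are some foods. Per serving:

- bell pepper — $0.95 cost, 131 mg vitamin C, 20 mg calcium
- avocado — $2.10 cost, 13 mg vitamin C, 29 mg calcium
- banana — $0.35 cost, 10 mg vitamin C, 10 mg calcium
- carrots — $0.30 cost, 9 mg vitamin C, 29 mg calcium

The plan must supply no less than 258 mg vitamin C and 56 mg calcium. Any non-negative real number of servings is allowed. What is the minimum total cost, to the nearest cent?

$2.01

The cheapest plan sits at a corner of the feasible region — with two constraints it uses at most two foods.
bell pepper only: max(258/131, 56/20) = 2.8 servings → $2.66.
avocado only: max(258/13, 56/29) = 19.85 servings → $41.68.
banana only: max(258/10, 56/10) = 25.8 servings → $9.03.
carrots only: max(258/9, 56/29) = 28.67 servings → $8.60.
bell pepper + avocado with both tight: 1.908 servings and 0.6149 servings → $3.10.
bell pepper + banana with both tight: 1.82 servings and 1.96 servings → $2.41.
bell pepper + carrots with both tight: 1.928 servings and 0.6013 servings → $2.01.
avocado + banana with both targets exact would need a negative amount; discard.
avocado + carrots: intersection lies outside the first quadrant.
banana + carrots: the both-tight solution has a negative serving — not a feasible corner.
So the least-cost plan costs $2.01.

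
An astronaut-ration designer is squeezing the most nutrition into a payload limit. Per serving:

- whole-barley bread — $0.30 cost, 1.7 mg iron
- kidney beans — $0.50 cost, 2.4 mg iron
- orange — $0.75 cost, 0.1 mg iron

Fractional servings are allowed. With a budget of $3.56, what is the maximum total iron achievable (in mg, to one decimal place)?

Iron per dollar: whole-barley bread 5.667, kidney beans 4.8, orange 0.1333.
With no serving limits, spend the whole cost allowance on whole-barley bread: $3.56 / $0.30 × 1.7 mg = 20.2 mg.

20.2 mg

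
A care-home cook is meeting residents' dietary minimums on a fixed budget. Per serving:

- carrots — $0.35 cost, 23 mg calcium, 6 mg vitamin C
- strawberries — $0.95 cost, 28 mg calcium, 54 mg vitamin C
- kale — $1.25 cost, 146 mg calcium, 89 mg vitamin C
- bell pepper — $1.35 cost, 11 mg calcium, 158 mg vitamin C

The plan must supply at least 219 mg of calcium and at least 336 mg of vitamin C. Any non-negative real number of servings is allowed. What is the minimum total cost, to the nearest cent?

carrots only: max(219/23, 336/6) = 56 servings → $19.60.
strawberries only: max(219/28, 336/54) = 7.821 servings → $7.43.
kale only: max(219/146, 336/89) = 3.775 servings → $4.72.
bell pepper only: max(219/11, 336/158) = 19.91 servings → $26.88.
carrots + strawberries with both tight: 2.251 servings and 5.972 servings → $6.46.
carrots + kale with both targets exact would need a negative amount; discard.
carrots + bell pepper with both tight: 8.662 servings and 1.798 servings → $5.46.
strawberries + kale with both tight: 5.483 servings and 0.4484 servings → $5.77.
strawberries + bell pepper with both targets exact would need a negative amount; discard.
kale + bell pepper with both tight: 1.399 servings and 1.338 servings → $3.56.
So the least-cost plan costs $3.56.

$3.56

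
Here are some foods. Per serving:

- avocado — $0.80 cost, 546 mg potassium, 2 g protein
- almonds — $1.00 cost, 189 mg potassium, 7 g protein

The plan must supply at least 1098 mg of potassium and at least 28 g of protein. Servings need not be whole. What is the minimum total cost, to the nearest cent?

Compare the cost at each extreme point of the feasible region.
avocado only: max(1098/546, 28/2) = 14 servings → $11.20.
almonds only: max(1098/189, 28/7) = 5.81 servings → $5.81.
avocado + almonds with both tight: 0.6951 servings and 3.801 servings → $4.36.
So the least-cost plan costs $4.36.

$4.36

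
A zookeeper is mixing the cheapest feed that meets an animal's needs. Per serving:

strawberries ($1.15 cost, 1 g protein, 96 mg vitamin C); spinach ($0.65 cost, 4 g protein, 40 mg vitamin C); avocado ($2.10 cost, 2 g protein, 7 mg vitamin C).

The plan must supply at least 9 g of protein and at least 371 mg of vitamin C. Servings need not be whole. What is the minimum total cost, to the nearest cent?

This is a tiny linear program; its minimum lies at a vertex of the feasible set. List the vertices and price them.
strawberries only: max(9/1, 371/96) = 9 servings → $10.35.
spinach only: max(9/4, 371/40) = 9.275 servings → $6.03.
avocado only: max(9/2, 371/7) = 53 servings → $111.30.
strawberries + spinach with both tight: 3.267 servings and 1.433 servings → $4.69.
strawberries + avocado with both tight: 3.67 servings and 2.665 servings → $9.82.
spinach + avocado with both targets exact would need a negative amount; discard.
So the least-cost plan costs $4.69.

$4.69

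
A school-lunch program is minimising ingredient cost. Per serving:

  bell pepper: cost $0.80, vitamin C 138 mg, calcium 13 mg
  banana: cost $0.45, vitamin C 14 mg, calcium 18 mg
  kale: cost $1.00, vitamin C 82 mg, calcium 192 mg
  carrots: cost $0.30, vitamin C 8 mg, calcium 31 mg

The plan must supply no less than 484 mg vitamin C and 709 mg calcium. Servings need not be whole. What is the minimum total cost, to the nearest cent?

$4.69

Minimising a linear cost over {vitamin C ≥ 484, calcium ≥ 709, servings ≥ 0} — the optimum is at a vertex, using one or two foods.
bell pepper only: max(484/138, 709/13) = 54.54 servings → $43.63.
banana only: max(484/14, 709/18) = 39.39 servings → $17.73.
kale only: max(484/82, 709/192) = 5.902 servings → $5.90.
carrots only: max(484/8, 709/31) = 60.5 servings → $18.15.
bell pepper + banana: intersection lies outside the first quadrant.
bell pepper + kale with both tight: 1.368 servings and 3.6 servings → $4.69.
bell pepper + carrots with both tight: 2.236 servings and 21.93 servings → $8.37.
banana + kale with both tight: 28.7 servings and 1.002 servings → $13.92.
banana + carrots with both tight: 32.18 servings and 4.186 servings → $15.74.
kale + carrots with both targets exact would need a negative amount; discard.
The minimum over all feasible corners is $4.69.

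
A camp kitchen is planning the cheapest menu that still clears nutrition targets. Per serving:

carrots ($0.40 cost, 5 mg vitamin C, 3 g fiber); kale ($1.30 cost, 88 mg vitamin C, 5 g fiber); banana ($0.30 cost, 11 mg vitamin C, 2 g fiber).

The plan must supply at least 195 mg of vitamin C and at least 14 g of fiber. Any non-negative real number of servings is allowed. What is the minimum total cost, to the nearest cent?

The cheapest plan sits at a corner of the feasible region — with two constraints it uses at most two foods.
carrots only: max(195/5, 14/3) = 39 servings → $15.60.
kale only: max(195/88, 14/5) = 2.8 servings → $3.64.
banana only: max(195/11, 14/2) = 17.73 servings → $5.32.
carrots + kale with both tight: 1.075 servings and 2.155 servings → $3.23.
carrots + banana with both targets exact would need a negative amount; discard.
kale + banana with both tight: 1.95 servings and 2.124 servings → $3.17.
The minimum over all feasible corners is $3.17.

$3.17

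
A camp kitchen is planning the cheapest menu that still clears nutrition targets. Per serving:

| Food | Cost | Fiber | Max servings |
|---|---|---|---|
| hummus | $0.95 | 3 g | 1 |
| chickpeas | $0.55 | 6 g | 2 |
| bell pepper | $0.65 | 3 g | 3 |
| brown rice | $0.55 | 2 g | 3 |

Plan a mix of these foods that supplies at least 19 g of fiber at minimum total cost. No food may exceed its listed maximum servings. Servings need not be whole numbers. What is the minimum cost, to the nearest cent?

$2.62

Cost per g of fiber: chickpeas $0.0917, bell pepper $0.2167, brown rice $0.2750, hummus $0.3167.
Take 2 servings of chickpeas: +12.0 g fiber for $1.10 (total $1.10, still need 7.0 g).
Take 2.333 servings of bell pepper: +7.0 g fiber for $1.52 (total $2.62, still need 0.0 g).
Greedy by cheapest-per-g is optimal for a single linear constraint, so the minimum cost is $2.62.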